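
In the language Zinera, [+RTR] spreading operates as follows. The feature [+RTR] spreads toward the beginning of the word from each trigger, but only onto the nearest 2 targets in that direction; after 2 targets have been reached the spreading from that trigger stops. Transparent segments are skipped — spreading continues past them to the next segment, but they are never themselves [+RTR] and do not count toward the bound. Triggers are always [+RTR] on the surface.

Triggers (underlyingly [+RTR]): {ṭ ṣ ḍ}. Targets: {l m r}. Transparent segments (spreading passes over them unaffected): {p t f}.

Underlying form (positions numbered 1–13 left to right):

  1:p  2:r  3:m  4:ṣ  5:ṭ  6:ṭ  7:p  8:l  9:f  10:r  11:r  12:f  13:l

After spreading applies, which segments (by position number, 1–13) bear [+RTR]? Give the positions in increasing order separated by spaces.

2 3 4 5 6

From /ṣ/ at 4 leftward: 3 /m/ → [+RTR]; 2 /r/ → [+RTR]; bound reached.
From /ṭ/ at 5 leftward: 4 /ṣ/ is itself a trigger — this domain ends here.
From /ṭ/ at 6 leftward: 5 /ṭ/ is itself a trigger — this domain ends here.
Targets with no active source: positions 8 10 11 13 stay [-emphatic].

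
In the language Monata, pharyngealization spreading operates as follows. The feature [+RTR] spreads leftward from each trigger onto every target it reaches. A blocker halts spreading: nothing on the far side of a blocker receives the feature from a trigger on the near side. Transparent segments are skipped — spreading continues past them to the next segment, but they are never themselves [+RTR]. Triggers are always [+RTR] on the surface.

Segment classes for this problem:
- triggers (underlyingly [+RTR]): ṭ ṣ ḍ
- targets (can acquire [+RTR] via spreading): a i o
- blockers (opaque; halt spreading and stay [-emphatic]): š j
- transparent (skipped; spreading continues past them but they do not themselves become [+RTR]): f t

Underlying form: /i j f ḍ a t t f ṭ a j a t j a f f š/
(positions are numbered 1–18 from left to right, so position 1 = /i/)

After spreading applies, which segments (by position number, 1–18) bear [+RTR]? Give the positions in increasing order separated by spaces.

4 5 9

From /ḍ/ at 4 leftward: 3 /f/ transparent; 2 /j/ blocks.
From /ṭ/ at 9 leftward: 8 /f/ transparent; 7 /t/ transparent; 6 /t/ transparent; 5 /a/ → [+RTR]; 4 /ḍ/ is itself a trigger — this domain ends here.
Targets with no active source: positions 1 10 12 15 stay [-emphatic].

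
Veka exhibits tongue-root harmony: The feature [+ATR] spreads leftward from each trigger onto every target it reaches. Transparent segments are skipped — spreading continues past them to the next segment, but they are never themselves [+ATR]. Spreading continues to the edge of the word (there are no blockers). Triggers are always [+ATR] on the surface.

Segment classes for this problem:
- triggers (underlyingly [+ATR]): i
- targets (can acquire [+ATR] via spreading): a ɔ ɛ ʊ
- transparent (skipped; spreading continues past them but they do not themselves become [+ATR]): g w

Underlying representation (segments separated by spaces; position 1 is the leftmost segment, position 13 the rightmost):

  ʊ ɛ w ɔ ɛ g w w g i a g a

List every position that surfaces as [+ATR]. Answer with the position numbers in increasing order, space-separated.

1 2 4 5 10

From /i/ at 10 leftward: 9 /g/ transparent; 8 /w/ transparent; 7 /w/ transparent; 6 /g/ transparent; 5 /ɛ/ → [+ATR]; 4 /ɔ/ → [+ATR]; 3 /w/ transparent; 2 /ɛ/ → [+ATR]; 1 /ʊ/ → [+ATR]; word edge.
Targets with no active source: positions 11 13 stay [-ATR].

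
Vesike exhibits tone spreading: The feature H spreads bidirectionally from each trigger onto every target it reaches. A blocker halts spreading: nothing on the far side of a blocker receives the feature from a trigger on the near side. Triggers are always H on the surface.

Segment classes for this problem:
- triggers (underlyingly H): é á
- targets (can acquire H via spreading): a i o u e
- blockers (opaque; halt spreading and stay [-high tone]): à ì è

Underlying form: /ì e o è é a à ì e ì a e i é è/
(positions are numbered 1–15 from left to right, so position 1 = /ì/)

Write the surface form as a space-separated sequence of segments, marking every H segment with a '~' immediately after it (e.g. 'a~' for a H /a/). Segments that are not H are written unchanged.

ì e o è é~ a~ à ì e ì a~ e~ i~ é~ è

From /é/ at 5 rightward: 6 /a/ → H; 7 /à/ blocks.
From /é/ at 5 leftward: 4 /è/ blocks.
From /é/ at 14 rightward: 15 /è/ blocks.
From /é/ at 14 leftward: 13 /i/ → H; 12 /e/ → H; 11 /a/ → H; 10 /ì/ blocks.
Targets with no active source: positions 2 3 9 stay [-high tone].
H positions on the surface: 5 6 11 12 13 14.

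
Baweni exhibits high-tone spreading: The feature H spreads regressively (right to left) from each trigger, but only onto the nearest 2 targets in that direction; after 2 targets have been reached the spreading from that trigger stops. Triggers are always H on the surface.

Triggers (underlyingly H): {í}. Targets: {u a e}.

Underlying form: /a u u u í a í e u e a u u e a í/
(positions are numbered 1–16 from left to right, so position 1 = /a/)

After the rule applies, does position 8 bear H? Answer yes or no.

From /í/ at 5 leftward: 4 /u/ → H; 3 /u/ → H; bound reached.
From /í/ at 7 leftward: 6 /a/ → H; 5 /í/ is itself a trigger — this domain ends here.
From /í/ at 16 leftward: 15 /a/ → H; 14 /e/ → H; bound reached.
Targets with no active source: positions 1 2 8 9 10 11 12 13 stay [-high tone].
H positions on the surface: 3 4 5 6 7 14 15 16.

no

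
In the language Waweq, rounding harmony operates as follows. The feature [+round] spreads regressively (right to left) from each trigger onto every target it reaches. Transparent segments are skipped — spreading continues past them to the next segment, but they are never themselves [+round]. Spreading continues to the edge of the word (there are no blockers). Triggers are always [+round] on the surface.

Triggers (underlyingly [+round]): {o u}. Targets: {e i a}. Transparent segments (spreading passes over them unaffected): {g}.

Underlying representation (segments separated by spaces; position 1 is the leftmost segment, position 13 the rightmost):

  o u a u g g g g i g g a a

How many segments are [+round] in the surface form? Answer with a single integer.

4

From /o/ at 1 leftward: word edge.
From /u/ at 2 leftward: 1 /o/ is itself a trigger — this domain ends here.
From /u/ at 4 leftward: 3 /a/ → [+round]; 2 /u/ is itself a trigger — this domain ends here.
Targets with no active source: positions 9 12 13 stay [-round].
[+round] positions on the surface: 1 2 3 4.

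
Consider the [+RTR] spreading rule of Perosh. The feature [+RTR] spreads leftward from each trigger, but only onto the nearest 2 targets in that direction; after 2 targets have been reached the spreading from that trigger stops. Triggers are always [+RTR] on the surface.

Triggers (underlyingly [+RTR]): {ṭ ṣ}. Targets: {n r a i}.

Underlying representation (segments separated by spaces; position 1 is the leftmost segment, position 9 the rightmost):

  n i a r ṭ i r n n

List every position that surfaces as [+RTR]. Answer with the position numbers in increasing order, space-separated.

3 4 5

From /ṭ/ at 5 leftward: 4 /r/ → [+RTR]; 3 /a/ → [+RTR]; bound reached.
Targets with no active source: positions 1 2 6 7 8 9 stay [-emphatic].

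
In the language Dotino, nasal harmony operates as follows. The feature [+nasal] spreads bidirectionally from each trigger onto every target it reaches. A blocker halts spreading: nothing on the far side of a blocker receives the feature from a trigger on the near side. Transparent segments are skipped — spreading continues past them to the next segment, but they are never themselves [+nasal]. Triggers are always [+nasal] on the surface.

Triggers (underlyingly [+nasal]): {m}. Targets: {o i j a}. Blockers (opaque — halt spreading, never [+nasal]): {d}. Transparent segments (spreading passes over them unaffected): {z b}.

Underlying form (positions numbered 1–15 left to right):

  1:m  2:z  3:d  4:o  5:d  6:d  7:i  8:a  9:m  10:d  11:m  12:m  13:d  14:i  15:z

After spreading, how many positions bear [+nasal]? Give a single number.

6

From /m/ at 1 rightward: 2 /z/ transparent; 3 /d/ blocks.
From /m/ at 1 leftward: word edge.
From /m/ at 9 rightward: 10 /d/ blocks.
From /m/ at 9 leftward: 8 /a/ → [+nasal]; 7 /i/ → [+nasal]; 6 /d/ blocks.
From /m/ at 11 rightward: 12 /m/ is itself a trigger — this domain ends here.
From /m/ at 11 leftward: 10 /d/ blocks.
From /m/ at 12 rightward: 13 /d/ blocks.
From /m/ at 12 leftward: 11 /m/ is itself a trigger — this domain ends here.
Targets with no active source: positions 4 14 stay [-nasal].
[+nasal] positions on the surface: 1 7 8 9 11 12.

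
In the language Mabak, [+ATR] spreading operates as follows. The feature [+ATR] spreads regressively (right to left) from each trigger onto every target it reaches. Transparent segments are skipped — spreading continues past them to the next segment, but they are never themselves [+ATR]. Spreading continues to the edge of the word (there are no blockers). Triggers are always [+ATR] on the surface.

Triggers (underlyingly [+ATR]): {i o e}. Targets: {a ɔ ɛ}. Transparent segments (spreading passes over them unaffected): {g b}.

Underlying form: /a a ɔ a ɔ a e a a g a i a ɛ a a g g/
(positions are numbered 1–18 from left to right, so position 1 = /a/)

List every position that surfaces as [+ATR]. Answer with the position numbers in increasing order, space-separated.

From /e/ at 7 leftward: 6 /a/ → [+ATR]; 5 /ɔ/ → [+ATR]; 4 /a/ → [+ATR]; 3 /ɔ/ → [+ATR]; 2 /a/ → [+ATR]; 1 /a/ → [+ATR]; word edge.
From /i/ at 12 leftward: 11 /a/ → [+ATR]; 10 /g/ transparent; 9 /a/ → [+ATR]; 8 /a/ → [+ATR]; 7 /e/ is itself a trigger — this domain ends here.
Targets with no active source: positions 13 14 15 16 stay [-ATR].

1 2 3 4 5 6 7 8 9 11 12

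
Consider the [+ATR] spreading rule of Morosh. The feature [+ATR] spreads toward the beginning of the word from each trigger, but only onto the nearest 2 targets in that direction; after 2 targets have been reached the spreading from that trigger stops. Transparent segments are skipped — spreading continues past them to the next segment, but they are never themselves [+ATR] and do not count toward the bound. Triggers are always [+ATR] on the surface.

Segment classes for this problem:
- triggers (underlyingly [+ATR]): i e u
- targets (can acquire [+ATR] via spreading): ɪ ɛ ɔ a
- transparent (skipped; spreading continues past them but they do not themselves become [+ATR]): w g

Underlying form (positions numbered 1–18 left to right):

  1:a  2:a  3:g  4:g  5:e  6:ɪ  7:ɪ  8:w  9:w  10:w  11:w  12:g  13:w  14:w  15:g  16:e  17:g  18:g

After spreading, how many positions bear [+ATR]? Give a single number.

From /e/ at 5 leftward: 4 /g/ transparent; 3 /g/ transparent; 2 /a/ → [+ATR]; 1 /a/ → [+ATR]; bound reached.
From /e/ at 16 leftward: 15 /g/ transparent; 14 /w/ transparent; 13 /w/ transparent; 12 /g/ transparent; 11 /w/ transparent; 10 /w/ transparent; 9 /w/ transparent; 8 /w/ transparent; 7 /ɪ/ → [+ATR]; 6 /ɪ/ → [+ATR]; bound reached.
[+ATR] positions on the surface: 1 2 5 6 7 16.

6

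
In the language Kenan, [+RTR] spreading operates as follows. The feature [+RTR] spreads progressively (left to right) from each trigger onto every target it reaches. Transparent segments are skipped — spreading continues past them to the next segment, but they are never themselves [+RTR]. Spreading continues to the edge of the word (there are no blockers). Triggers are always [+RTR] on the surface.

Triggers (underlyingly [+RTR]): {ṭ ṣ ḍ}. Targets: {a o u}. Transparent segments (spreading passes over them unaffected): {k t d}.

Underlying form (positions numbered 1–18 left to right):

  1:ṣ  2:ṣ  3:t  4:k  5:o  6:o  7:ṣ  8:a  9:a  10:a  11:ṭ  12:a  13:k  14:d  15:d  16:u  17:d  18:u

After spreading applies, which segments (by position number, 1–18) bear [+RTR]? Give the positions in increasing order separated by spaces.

From /ṣ/ at 1 rightward: 2 /ṣ/ is itself a trigger — this domain ends here.
From /ṣ/ at 2 rightward: 3 /t/ transparent; 4 /k/ transparent; 5 /o/ → [+RTR]; 6 /o/ → [+RTR]; 7 /ṣ/ is itself a trigger — this domain ends here.
From /ṣ/ at 7 rightward: 8 /a/ → [+RTR]; 9 /a/ → [+RTR]; 10 /a/ → [+RTR]; 11 /ṭ/ is itself a trigger — this domain ends here.
From /ṭ/ at 11 rightward: 12 /a/ → [+RTR]; 13 /k/ transparent; 14 /d/ transparent; 15 /d/ transparent; 16 /u/ → [+RTR]; 17 /d/ transparent; 18 /u/ → [+RTR]; word edge.

1 2 5 6 7 8 9 10 11 12 16 18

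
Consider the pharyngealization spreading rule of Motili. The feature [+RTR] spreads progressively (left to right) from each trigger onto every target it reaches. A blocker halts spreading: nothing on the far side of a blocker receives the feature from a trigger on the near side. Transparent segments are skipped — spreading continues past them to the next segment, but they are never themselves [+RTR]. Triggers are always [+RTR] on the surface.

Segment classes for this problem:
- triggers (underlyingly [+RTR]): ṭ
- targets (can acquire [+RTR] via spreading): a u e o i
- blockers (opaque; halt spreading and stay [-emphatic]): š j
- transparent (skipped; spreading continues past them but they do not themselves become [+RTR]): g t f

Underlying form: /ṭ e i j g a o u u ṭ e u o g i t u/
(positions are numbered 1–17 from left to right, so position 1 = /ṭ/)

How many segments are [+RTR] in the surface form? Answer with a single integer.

From /ṭ/ at 1 rightward: 2 /e/ → [+RTR]; 3 /i/ → [+RTR]; 4 /j/ blocks.
From /ṭ/ at 10 rightward: 11 /e/ → [+RTR]; 12 /u/ → [+RTR]; 13 /o/ → [+RTR]; 14 /g/ transparent; 15 /i/ → [+RTR]; 16 /t/ transparent; 17 /u/ → [+RTR]; word edge.
Targets with no active source: positions 6 7 8 9 stay [-emphatic].
[+RTR] positions on the surface: 1 2 3 10 11 12 13 15 17.

9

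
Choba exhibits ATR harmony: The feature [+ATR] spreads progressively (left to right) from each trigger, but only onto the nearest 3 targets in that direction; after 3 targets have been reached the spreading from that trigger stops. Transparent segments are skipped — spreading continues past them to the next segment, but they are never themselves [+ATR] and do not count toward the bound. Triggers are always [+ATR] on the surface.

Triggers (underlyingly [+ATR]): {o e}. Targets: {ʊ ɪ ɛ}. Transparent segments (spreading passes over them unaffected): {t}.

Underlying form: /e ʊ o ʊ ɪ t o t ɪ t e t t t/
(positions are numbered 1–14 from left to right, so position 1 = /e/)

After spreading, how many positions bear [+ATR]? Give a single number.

From /e/ at 1 rightward: 2 /ʊ/ → [+ATR]; 3 /o/ is itself a trigger — this domain ends here.
From /o/ at 3 rightward: 4 /ʊ/ → [+ATR]; 5 /ɪ/ → [+ATR]; 6 /t/ transparent; 7 /o/ is itself a trigger — this domain ends here.
From /o/ at 7 rightward: 8 /t/ transparent; 9 /ɪ/ → [+ATR]; 10 /t/ transparent; 11 /e/ is itself a trigger — this domain ends here.
From /e/ at 11 rightward: 12 /t/ transparent; 13 /t/ transparent; 14 /t/ transparent; word edge.
[+ATR] positions on the surface: 1 2 3 4 5 7 9 11.

8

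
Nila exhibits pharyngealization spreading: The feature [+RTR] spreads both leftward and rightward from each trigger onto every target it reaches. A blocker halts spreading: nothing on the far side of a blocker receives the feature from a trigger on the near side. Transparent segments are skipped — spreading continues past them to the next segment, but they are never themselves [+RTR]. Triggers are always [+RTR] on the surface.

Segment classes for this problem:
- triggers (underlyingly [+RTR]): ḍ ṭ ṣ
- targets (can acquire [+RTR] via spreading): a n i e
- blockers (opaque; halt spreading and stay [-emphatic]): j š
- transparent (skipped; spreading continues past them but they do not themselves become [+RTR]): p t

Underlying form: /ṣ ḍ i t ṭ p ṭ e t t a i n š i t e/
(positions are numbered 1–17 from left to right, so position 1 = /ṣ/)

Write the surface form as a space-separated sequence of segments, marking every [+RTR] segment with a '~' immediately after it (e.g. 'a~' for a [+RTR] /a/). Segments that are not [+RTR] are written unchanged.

From /ṣ/ at 1 rightward: 2 /ḍ/ is itself a trigger — this domain ends here.
From /ṣ/ at 1 leftward: word edge.
From /ḍ/ at 2 rightward: 3 /i/ → [+RTR]; 4 /t/ transparent; 5 /ṭ/ is itself a trigger — this domain ends here.
From /ḍ/ at 2 leftward: 1 /ṣ/ is itself a trigger — this domain ends here.
From /ṭ/ at 5 rightward: 6 /p/ transparent; 7 /ṭ/ is itself a trigger — this domain ends here.
From /ṭ/ at 5 leftward: 4 /t/ transparent; 3 /i/ → [+RTR]; 2 /ḍ/ is itself a trigger — this domain ends here.
From /ṭ/ at 7 rightward: 8 /e/ → [+RTR]; 9 /t/ transparent; 10 /t/ transparent; 11 /a/ → [+RTR]; 12 /i/ → [+RTR]; 13 /n/ → [+RTR]; 14 /š/ blocks.
From /ṭ/ at 7 leftward: 6 /p/ transparent; 5 /ṭ/ is itself a trigger — this domain ends here.
Targets with no active source: positions 15 17 stay [-emphatic].
[+RTR] positions on the surface: 1 2 3 5 7 8 11 12 13.

ṣ~ ḍ~ i~ t ṭ~ p ṭ~ e~ t t a~ i~ n~ š i t e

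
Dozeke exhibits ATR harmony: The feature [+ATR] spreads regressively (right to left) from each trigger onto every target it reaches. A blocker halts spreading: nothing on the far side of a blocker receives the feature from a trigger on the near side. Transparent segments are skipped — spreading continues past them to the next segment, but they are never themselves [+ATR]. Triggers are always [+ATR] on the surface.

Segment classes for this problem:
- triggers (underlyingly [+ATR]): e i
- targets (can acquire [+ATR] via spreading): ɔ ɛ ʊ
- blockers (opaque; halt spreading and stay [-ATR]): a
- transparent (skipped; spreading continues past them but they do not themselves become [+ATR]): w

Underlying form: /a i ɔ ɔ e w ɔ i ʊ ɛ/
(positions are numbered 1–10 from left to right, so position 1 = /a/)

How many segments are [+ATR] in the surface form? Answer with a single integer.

From /i/ at 2 leftward: 1 /a/ blocks.
From /e/ at 5 leftward: 4 /ɔ/ → [+ATR]; 3 /ɔ/ → [+ATR]; 2 /i/ is itself a trigger — this domain ends here.
From /i/ at 8 leftward: 7 /ɔ/ → [+ATR]; 6 /w/ transparent; 5 /e/ is itself a trigger — this domain ends here.
Targets with no active source: positions 9 10 stay [-ATR].
[+ATR] positions on the surface: 2 3 4 5 7 8.

6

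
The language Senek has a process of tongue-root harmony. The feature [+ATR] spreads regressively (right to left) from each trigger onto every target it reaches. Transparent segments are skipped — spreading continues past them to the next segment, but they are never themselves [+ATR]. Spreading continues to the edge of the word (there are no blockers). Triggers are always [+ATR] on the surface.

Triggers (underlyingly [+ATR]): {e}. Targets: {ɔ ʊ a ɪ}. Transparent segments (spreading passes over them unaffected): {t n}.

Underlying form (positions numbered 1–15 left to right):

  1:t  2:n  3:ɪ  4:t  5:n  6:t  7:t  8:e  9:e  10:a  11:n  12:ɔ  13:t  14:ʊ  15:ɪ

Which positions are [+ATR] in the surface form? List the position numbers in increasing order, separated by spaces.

3 8 9

From /e/ at 8 leftward: 7 /t/ transparent; 6 /t/ transparent; 5 /n/ transparent; 4 /t/ transparent; 3 /ɪ/ → [+ATR]; 2 /n/ transparent; 1 /t/ transparent; word edge.
From /e/ at 9 leftward: 8 /e/ is itself a trigger — this domain ends here.
Targets with no active source: positions 10 12 14 15 stay [-ATR].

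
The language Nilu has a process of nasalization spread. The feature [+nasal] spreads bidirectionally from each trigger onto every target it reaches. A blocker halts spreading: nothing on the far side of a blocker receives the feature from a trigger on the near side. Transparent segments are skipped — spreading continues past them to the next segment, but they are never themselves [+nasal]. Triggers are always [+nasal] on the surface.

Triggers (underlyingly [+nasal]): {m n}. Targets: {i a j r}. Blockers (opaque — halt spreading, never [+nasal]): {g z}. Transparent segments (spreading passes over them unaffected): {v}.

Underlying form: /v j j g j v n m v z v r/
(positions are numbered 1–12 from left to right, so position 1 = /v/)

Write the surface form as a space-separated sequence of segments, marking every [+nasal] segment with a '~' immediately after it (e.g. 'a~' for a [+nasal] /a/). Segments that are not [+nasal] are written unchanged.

v j j g j~ v n~ m~ v z v r

From /n/ at 7 rightward: 8 /m/ is itself a trigger — this domain ends here.
From /n/ at 7 leftward: 6 /v/ transparent; 5 /j/ → [+nasal]; 4 /g/ blocks.
From /m/ at 8 rightward: 9 /v/ transparent; 10 /z/ blocks.
From /m/ at 8 leftward: 7 /n/ is itself a trigger — this domain ends here.
Targets with no active source: positions 2 3 12 stay [-nasal].
[+nasal] positions on the surface: 5 7 8.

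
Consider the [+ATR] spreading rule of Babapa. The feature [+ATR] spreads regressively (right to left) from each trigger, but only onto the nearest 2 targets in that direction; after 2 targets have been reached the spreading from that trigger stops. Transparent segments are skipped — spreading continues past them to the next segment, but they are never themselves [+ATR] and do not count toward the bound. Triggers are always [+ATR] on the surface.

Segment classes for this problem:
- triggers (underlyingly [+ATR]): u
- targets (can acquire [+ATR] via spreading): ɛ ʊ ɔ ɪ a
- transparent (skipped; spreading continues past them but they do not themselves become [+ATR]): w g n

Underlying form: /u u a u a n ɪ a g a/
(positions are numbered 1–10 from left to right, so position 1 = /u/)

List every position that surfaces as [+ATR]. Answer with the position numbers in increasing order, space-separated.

1 2 3 4

From /u/ at 1 leftward: word edge.
From /u/ at 2 leftward: 1 /u/ is itself a trigger — this domain ends here.
From /u/ at 4 leftward: 3 /a/ → [+ATR]; 2 /u/ is itself a trigger — this domain ends here.
Targets with no active source: positions 5 7 8 10 stay [-ATR].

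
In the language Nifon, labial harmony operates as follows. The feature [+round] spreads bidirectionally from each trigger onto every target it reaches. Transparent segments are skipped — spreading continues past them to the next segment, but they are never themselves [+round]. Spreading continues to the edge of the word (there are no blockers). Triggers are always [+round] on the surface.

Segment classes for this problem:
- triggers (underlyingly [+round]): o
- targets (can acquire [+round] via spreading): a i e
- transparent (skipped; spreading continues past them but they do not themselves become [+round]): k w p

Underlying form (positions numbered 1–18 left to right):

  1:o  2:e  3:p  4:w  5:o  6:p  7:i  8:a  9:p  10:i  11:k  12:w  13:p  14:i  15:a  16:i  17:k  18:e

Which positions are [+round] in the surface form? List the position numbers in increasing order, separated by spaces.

1 2 5 7 8 10 14 15 16 18

From /o/ at 1 rightward: 2 /e/ → [+round]; 3 /p/ transparent; 4 /w/ transparent; 5 /o/ is itself a trigger — this domain ends here.
From /o/ at 1 leftward: word edge.
From /o/ at 5 rightward: 6 /p/ transparent; 7 /i/ → [+round]; 8 /a/ → [+round]; 9 /p/ transparent; 10 /i/ → [+round]; 11 /k/ transparent; 12 /w/ transparent; 13 /p/ transparent; 14 /i/ → [+round]; 15 /a/ → [+round]; 16 /i/ → [+round]; 17 /k/ transparent; 18 /e/ → [+round]; word edge.
From /o/ at 5 leftward: 4 /w/ transparent; 3 /p/ transparent; 2 /e/ → [+round]; 1 /o/ is itself a trigger — this domain ends here.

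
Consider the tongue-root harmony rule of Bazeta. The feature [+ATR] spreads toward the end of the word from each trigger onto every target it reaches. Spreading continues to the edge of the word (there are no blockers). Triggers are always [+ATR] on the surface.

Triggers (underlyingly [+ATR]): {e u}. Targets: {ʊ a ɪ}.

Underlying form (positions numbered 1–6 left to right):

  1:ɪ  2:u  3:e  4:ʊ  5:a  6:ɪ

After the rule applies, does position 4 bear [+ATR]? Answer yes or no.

yes

From /u/ at 2 rightward: 3 /e/ is itself a trigger — this domain ends here.
From /e/ at 3 rightward: 4 /ʊ/ → [+ATR]; 5 /a/ → [+ATR]; 6 /ɪ/ → [+ATR]; word edge.
Target with no active source: position 1 stays [-ATR].
[+ATR] positions on the surface: 2 3 4 5 6.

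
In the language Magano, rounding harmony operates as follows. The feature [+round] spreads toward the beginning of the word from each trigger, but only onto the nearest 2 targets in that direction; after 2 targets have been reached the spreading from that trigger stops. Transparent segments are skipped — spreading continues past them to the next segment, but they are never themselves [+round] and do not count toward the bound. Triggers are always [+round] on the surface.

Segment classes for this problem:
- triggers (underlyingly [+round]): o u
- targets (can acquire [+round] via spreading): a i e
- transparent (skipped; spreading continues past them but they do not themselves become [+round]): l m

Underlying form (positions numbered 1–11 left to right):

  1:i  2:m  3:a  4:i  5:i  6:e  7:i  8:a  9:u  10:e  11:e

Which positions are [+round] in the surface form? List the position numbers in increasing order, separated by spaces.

From /u/ at 9 leftward: 8 /a/ → [+round]; 7 /i/ → [+round]; bound reached.
Targets with no active source: positions 1 3 4 5 6 10 11 stay [-round].

7 8 9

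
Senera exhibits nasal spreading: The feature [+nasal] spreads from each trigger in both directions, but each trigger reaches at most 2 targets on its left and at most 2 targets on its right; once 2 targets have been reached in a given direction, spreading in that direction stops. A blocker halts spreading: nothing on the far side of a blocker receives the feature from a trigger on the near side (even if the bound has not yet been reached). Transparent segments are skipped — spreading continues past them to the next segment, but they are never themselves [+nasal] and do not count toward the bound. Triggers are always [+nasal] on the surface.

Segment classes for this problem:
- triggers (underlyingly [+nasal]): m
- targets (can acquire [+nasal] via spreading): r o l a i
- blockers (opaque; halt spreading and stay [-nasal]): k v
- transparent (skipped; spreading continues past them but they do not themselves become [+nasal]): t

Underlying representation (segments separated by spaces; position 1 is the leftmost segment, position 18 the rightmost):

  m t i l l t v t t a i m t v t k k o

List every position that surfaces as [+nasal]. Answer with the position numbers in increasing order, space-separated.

From /m/ at 1 rightward: 2 /t/ transparent; 3 /i/ → [+nasal]; 4 /l/ → [+nasal]; bound reached.
From /m/ at 1 leftward: word edge.
From /m/ at 12 rightward: 13 /t/ transparent; 14 /v/ blocks.
From /m/ at 12 leftward: 11 /i/ → [+nasal]; 10 /a/ → [+nasal]; bound reached.
Targets with no active source: positions 5 18 stay [-nasal].

1 3 4 10 11 12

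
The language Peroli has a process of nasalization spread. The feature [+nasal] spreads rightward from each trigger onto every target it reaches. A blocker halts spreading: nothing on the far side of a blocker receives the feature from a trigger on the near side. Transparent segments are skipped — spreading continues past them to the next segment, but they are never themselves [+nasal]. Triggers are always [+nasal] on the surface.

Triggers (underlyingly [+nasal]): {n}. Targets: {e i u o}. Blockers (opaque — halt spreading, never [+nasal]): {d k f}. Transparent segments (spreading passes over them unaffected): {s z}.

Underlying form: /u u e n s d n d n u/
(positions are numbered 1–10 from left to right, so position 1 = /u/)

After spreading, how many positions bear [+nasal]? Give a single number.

From /n/ at 4 rightward: 5 /s/ transparent; 6 /d/ blocks.
From /n/ at 7 rightward: 8 /d/ blocks.
From /n/ at 9 rightward: 10 /u/ → [+nasal]; word edge.
Targets with no active source: positions 1 2 3 stay [-nasal].
[+nasal] positions on the surface: 4 7 9 10.

4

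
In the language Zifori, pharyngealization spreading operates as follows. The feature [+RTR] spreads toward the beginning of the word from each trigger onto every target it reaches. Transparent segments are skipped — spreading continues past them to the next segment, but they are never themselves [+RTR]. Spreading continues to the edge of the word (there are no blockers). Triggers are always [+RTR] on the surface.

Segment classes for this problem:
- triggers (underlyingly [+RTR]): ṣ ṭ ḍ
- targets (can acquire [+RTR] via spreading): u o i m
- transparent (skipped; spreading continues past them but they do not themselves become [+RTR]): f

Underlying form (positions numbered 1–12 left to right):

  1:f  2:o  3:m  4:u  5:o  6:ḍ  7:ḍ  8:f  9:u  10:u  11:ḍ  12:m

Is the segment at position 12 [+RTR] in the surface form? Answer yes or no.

no

From /ḍ/ at 6 leftward: 5 /o/ → [+RTR]; 4 /u/ → [+RTR]; 3 /m/ → [+RTR]; 2 /o/ → [+RTR]; 1 /f/ transparent; word edge.
From /ḍ/ at 7 leftward: 6 /ḍ/ is itself a trigger — this domain ends here.
From /ḍ/ at 11 leftward: 10 /u/ → [+RTR]; 9 /u/ → [+RTR]; 8 /f/ transparent; 7 /ḍ/ is itself a trigger — this domain ends here.
Target with no active source: position 12 stays [-emphatic].
[+RTR] positions on the surface: 2 3 4 5 6 7 9 10 11.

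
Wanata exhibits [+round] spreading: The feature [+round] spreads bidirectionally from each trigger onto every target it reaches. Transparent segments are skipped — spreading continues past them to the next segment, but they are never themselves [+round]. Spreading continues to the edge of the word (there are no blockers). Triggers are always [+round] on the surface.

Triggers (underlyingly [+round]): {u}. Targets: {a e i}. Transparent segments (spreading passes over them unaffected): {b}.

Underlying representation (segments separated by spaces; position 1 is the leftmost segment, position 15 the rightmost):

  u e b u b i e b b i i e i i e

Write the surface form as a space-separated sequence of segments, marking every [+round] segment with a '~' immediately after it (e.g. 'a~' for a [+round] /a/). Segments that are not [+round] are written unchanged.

From /u/ at 1 rightward: 2 /e/ → [+round]; 3 /b/ transparent; 4 /u/ is itself a trigger — this domain ends here.
From /u/ at 1 leftward: word edge.
From /u/ at 4 rightward: 5 /b/ transparent; 6 /i/ → [+round]; 7 /e/ → [+round]; 8 /b/ transparent; 9 /b/ transparent; 10 /i/ → [+round]; 11 /i/ → [+round]; 12 /e/ → [+round]; 13 /i/ → [+round]; 14 /i/ → [+round]; 15 /e/ → [+round]; word edge.
From /u/ at 4 leftward: 3 /b/ transparent; 2 /e/ → [+round]; 1 /u/ is itself a trigger — this domain ends here.
[+round] positions on the surface: 1 2 4 6 7 10 11 12 13 14 15.

u~ e~ b u~ b i~ e~ b b i~ i~ e~ i~ i~ e~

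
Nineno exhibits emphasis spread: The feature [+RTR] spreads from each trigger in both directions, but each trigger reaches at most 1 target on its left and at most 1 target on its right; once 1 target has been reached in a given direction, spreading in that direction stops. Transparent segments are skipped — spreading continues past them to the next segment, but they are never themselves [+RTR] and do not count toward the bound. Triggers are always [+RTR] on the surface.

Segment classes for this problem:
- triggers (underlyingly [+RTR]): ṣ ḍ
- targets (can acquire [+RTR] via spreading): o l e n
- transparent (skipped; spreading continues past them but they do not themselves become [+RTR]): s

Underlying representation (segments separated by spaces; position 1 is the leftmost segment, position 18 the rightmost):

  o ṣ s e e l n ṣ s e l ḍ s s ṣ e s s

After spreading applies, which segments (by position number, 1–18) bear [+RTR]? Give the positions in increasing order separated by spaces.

1 2 4 7 8 10 11 12 15 16

From /ṣ/ at 2 rightward: 3 /s/ transparent; 4 /e/ → [+RTR]; bound reached.
From /ṣ/ at 2 leftward: 1 /o/ → [+RTR]; bound reached.
From /ṣ/ at 8 rightward: 9 /s/ transparent; 10 /e/ → [+RTR]; bound reached.
From /ṣ/ at 8 leftward: 7 /n/ → [+RTR]; bound reached.
From /ḍ/ at 12 rightward: 13 /s/ transparent; 14 /s/ transparent; 15 /ṣ/ is itself a trigger — this domain ends here.
From /ḍ/ at 12 leftward: 11 /l/ → [+RTR]; bound reached.
From /ṣ/ at 15 rightward: 16 /e/ → [+RTR]; bound reached.
From /ṣ/ at 15 leftward: 14 /s/ transparent; 13 /s/ transparent; 12 /ḍ/ is itself a trigger — this domain ends here.
Targets with no active source: positions 5 6 stay [-emphatic].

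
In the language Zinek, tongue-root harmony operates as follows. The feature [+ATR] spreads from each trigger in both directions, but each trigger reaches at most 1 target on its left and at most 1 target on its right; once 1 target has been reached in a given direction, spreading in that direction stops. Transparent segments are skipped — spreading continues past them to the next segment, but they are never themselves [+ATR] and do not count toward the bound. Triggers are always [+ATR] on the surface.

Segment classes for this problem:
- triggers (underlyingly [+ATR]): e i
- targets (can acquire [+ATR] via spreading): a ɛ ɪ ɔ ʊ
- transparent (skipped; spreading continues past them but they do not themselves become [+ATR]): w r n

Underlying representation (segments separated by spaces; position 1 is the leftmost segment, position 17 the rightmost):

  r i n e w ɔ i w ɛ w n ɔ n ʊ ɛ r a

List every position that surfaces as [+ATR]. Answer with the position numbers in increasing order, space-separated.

From /i/ at 2 rightward: 3 /n/ transparent; 4 /e/ is itself a trigger — this domain ends here.
From /i/ at 2 leftward: 1 /r/ transparent; word edge.
From /e/ at 4 rightward: 5 /w/ transparent; 6 /ɔ/ → [+ATR]; bound reached.
From /e/ at 4 leftward: 3 /n/ transparent; 2 /i/ is itself a trigger — this domain ends here.
From /i/ at 7 rightward: 8 /w/ transparent; 9 /ɛ/ → [+ATR]; bound reached.
From /i/ at 7 leftward: 6 /ɔ/ → [+ATR]; bound reached.
Targets with no active source: positions 12 14 15 17 stay [-ATR].

2 4 6 7 9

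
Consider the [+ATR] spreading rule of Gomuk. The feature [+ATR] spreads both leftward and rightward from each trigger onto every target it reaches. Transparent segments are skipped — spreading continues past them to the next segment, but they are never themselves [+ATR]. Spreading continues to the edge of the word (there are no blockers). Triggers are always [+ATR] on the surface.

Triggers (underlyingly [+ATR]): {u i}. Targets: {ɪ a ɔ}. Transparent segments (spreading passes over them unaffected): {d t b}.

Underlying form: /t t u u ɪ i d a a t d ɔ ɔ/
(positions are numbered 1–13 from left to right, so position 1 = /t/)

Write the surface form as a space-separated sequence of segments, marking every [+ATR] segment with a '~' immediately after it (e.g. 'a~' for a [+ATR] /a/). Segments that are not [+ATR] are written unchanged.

t t u~ u~ ɪ~ i~ d a~ a~ t d ɔ~ ɔ~

From /u/ at 3 rightward: 4 /u/ is itself a trigger — this domain ends here.
From /u/ at 3 leftward: 2 /t/ transparent; 1 /t/ transparent; word edge.
From /u/ at 4 rightward: 5 /ɪ/ → [+ATR]; 6 /i/ is itself a trigger — this domain ends here.
From /u/ at 4 leftward: 3 /u/ is itself a trigger — this domain ends here.
From /i/ at 6 rightward: 7 /d/ transparent; 8 /a/ → [+ATR]; 9 /a/ → [+ATR]; 10 /t/ transparent; 11 /d/ transparent; 12 /ɔ/ → [+ATR]; 13 /ɔ/ → [+ATR]; word edge.
From /i/ at 6 leftward: 5 /ɪ/ → [+ATR]; 4 /u/ is itself a trigger — this domain ends here.
[+ATR] positions on the surface: 3 4 5 6 8 9 12 13.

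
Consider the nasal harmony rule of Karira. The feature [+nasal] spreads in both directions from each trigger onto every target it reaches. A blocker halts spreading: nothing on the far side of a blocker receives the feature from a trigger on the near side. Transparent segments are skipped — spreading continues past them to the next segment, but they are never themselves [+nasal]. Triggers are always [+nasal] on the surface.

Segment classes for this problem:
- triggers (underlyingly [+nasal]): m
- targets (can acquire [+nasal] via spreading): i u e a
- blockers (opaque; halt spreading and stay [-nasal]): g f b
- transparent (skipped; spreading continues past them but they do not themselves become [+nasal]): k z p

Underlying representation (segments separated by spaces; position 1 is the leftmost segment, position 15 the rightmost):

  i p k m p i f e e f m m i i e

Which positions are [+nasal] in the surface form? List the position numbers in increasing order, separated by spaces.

1 4 6 11 12 13 14 15

From /m/ at 4 rightward: 5 /p/ transparent; 6 /i/ → [+nasal]; 7 /f/ blocks.
From /m/ at 4 leftward: 3 /k/ transparent; 2 /p/ transparent; 1 /i/ → [+nasal]; word edge.
From /m/ at 11 rightward: 12 /m/ is itself a trigger — this domain ends here.
From /m/ at 11 leftward: 10 /f/ blocks.
From /m/ at 12 rightward: 13 /i/ → [+nasal]; 14 /i/ → [+nasal]; 15 /e/ → [+nasal]; word edge.
From /m/ at 12 leftward: 11 /m/ is itself a trigger — this domain ends here.
Targets with no active source: positions 8 9 stay [-nasal].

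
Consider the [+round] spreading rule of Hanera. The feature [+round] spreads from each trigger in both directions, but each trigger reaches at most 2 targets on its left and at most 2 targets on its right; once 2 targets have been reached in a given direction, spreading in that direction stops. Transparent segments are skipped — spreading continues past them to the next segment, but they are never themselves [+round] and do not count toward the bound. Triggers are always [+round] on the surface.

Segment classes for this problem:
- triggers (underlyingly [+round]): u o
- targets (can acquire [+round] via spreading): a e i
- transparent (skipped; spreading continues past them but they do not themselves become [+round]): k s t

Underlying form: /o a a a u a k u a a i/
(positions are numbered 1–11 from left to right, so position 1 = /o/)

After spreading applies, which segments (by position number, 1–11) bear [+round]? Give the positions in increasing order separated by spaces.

From /o/ at 1 rightward: 2 /a/ → [+round]; 3 /a/ → [+round]; bound reached.
From /o/ at 1 leftward: word edge.
From /u/ at 5 rightward: 6 /a/ → [+round]; 7 /k/ transparent; 8 /u/ is itself a trigger — this domain ends here.
From /u/ at 5 leftward: 4 /a/ → [+round]; 3 /a/ → [+round]; bound reached.
From /u/ at 8 rightward: 9 /a/ → [+round]; 10 /a/ → [+round]; bound reached.
From /u/ at 8 leftward: 7 /k/ transparent; 6 /a/ → [+round]; 5 /u/ is itself a trigger — this domain ends here.
Target with no active source: position 11 stays [-round].

1 2 3 4 5 6 8 9 10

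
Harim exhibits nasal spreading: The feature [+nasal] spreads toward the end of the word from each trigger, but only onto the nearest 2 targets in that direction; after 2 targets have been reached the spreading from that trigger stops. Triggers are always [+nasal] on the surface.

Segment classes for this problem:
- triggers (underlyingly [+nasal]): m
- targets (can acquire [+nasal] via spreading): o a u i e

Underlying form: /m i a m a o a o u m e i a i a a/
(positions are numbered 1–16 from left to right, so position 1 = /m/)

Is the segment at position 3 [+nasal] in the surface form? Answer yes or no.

yes

From /m/ at 1 rightward: 2 /i/ → [+nasal]; 3 /a/ → [+nasal]; bound reached.
From /m/ at 4 rightward: 5 /a/ → [+nasal]; 6 /o/ → [+nasal]; bound reached.
From /m/ at 10 rightward: 11 /e/ → [+nasal]; 12 /i/ → [+nasal]; bound reached.
Targets with no active source: positions 7 8 9 13 14 15 16 stay [-nasal].
[+nasal] positions on the surface: 1 2 3 4 5 6 10 11 12.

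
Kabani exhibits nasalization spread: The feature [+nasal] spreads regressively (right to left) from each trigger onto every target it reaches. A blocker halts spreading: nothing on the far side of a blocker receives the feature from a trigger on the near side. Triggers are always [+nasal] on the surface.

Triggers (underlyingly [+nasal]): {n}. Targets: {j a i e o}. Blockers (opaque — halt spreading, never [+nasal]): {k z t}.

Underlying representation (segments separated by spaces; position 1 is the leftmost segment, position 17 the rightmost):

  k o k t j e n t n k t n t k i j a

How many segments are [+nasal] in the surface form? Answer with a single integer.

From /n/ at 7 leftward: 6 /e/ → [+nasal]; 5 /j/ → [+nasal]; 4 /t/ blocks.
From /n/ at 9 leftward: 8 /t/ blocks.
From /n/ at 12 leftward: 11 /t/ blocks.
Targets with no active source: positions 2 15 16 17 stay [-nasal].
[+nasal] positions on the surface: 5 6 7 9 12.

5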